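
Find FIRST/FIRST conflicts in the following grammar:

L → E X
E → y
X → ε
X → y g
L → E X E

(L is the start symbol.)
Yes. L → E X / L → E X E on { 'y' }

A FIRST/FIRST conflict occurs when two productions N → α and N → β for the same non-terminal have FIRST(α) ∩ FIRST(β) ≠ ∅ (with ε ∈ FIRST of a nullable right-hand side, so two nullable alternatives also conflict).

FIRST sets of the non-terminals at (or reachable through a nullable prefix from) the front of some alternative:
  FIRST(E) = { 'y' }

Productions for L:
  L → E X: FIRST = { 'y' }
  L → E X E: FIRST = { 'y' }
Productions for X:
  X → ε: FIRST = { ε }
  X → y g: FIRST = { 'y' }
E has only one production, so no FIRST/FIRST conflict is possible there.

Conflict for L: L → E X and L → E X E
  Overlap: { 'y' }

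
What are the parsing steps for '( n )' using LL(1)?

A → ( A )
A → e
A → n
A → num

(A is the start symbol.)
LL(1) parsing maintains a stack (initially the start symbol over $) and the input. At each step: if the stack top is a terminal, match it against the current input token; if it is a non-terminal N, replace it with the RHS of M[N, lookahead] (the unique production whose predict set contains the lookahead).

Stack is shown with the top on the left.

Stack    Input    Action
------------------------
A $      ( n ) $  output A → ( A )
( A ) $  ( n ) $  match '('
A ) $    n ) $    output A → n
n ) $    n ) $    match 'n'
) $      ) $      match ')'
$        $        accept

The string is accepted.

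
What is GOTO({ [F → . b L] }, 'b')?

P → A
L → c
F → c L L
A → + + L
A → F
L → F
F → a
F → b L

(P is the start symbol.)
GOTO(I, 'b') = CLOSURE({ [A → αX.β] : [A → α.Xβ] ∈ I, X = 'b' })

Items with dot before 'b', with the dot advanced:
  [F → . b L] → [F → b . L]
Closure of the advanced items:
  [F → b . L] has the dot before L: add [L → . c], [L → . F]
  [L → . F] has the dot before F: add [F → . c L L], [F → . a], [F → . b L]

GOTO = { [F → . a], [F → . b L], [F → . c L L], [F → b . L], [L → . F], [L → . c] }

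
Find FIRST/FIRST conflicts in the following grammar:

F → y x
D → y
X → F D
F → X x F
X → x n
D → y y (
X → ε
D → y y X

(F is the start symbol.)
A FIRST/FIRST conflict occurs when two productions N → α and N → β for the same non-terminal have FIRST(α) ∩ FIRST(β) ≠ ∅ (with ε ∈ FIRST of a nullable right-hand side, so two nullable alternatives also conflict).

FIRST sets of the non-terminals at (or reachable through a nullable prefix from) the front of some alternative:
  FIRST(X) = { 'x', 'y', ε }
  FIRST(F) = { 'x', 'y' }

Productions for F:
  F → y x: FIRST = { 'y' }
  F → X x F: FIRST = { 'x', 'y' }
Productions for D:
  D → y: FIRST = { 'y' }
  D → y y (: FIRST = { 'y' }
  D → y y X: FIRST = { 'y' }
Productions for X:
  X → F D: FIRST = { 'x', 'y' }
  X → x n: FIRST = { 'x' }
  X → ε: FIRST = { ε }

Conflict for F: F → y x and F → X x F
  Overlap: { 'y' }
Conflict for D: D → y and D → y y (
  Overlap: { 'y' }
Conflict for D: D → y and D → y y X
  Overlap: { 'y' }
Conflict for D: D → y y ( and D → y y X
  Overlap: { 'y' }
Conflict for X: X → F D and X → x n
  Overlap: { 'x' }

Answer: Yes. F → y x / F → X x F on { 'y' }; D → y / D → y y '(' on { 'y' }; D → y / D → y y X on { 'y' }; D → y y '(' / D → y y X on { 'y' }; X → F D / X → x n on { 'x' }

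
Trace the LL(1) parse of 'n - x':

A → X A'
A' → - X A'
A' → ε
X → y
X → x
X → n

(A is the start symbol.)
LL(1) parsing maintains a stack (initially the start symbol over $) and the input. At each step: if the stack top is a terminal, match it against the current input token; if it is a non-terminal N, replace it with the RHS of M[N, lookahead] (the unique production whose predict set contains the lookahead).

Stack is shown with the top on the left.

Stack     Input    Action
-------------------------
A $       n - x $  output A → X A'
X A' $    n - x $  output X → n
n A' $    n - x $  match 'n'
A' $      - x $    output A' → - X A'
- X A' $  - x $    match '-'
X A' $    x $      output X → x
x A' $    x $      match 'x'
A' $      $        output A' → ε
$         $        accept

The string is accepted.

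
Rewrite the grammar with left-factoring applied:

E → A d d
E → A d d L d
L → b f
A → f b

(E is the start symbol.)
E → A d d E'
E' → ε
E' → L d
L → b f
A → f b

Left-factoring transforms A → αβ₁ | αβ₂ into A → αA' and A' → β₁ | β₂
(α is the longest common prefix among the alternatives). Repeat until
no nonterminal has two alternatives with a common prefix.

Round 1: E has alternatives sharing prefix 'A d d'. Introduce E': E → A d d E'
  Add: E' → ε
  Add: E' → L d

No remaining common prefixes — done.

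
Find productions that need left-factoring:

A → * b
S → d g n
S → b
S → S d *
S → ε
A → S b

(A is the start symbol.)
No, left-factoring is not needed

Left-factoring is needed when two productions for the same non-terminal
share a common prefix on the right-hand side.

Productions for A:
  A → * b
  A → S b
Productions for S:
  S → d g n
  S → b
  S → S d *
  S → ε

No common prefixes found.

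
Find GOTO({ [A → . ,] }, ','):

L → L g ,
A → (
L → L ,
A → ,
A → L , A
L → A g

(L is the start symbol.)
{ [A → , .] }

GOTO(I, ',') = CLOSURE({ [A → αX.β] : [A → α.Xβ] ∈ I, X = ',' })

Items with dot before ',', with the dot advanced:
  [A → . ,] → [A → , .]
Closure adds nothing (no advanced item has the dot before a non-terminal).

GOTO = { [A → , .] }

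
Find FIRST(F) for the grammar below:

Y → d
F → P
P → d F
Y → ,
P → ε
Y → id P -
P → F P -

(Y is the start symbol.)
{ '-', 'd', ε }

To compute FIRST(F), examine every production with F on the left-hand side, reading each right-hand side left to right until a non-nullable symbol is reached.

FIRST sets of the other non-terminals involved (by the same procedure, iterated to a fixed point):
  FIRST(P) = { '-', 'd', ε }

From F → P:
  - P is a non-terminal: add FIRST(P) \ {ε} = { '-', 'd' }
    P is nullable and nothing follows, so the whole right-hand side can vanish: ε ∈ FIRST(F)

Collecting: FIRST(F) = { '-', 'd', ε }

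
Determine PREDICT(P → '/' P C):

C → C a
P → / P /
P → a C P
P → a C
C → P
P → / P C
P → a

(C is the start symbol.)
{ '/' }

PREDICT(P → '/' P C) = (FIRST(RHS) \ {ε}) ∪ (FOLLOW(P) if ε ∈ FIRST(RHS), i.e. RHS ⇒* ε)
FIRST('/' P C) = { '/' }
ε ∉ FIRST('/' P C), so FOLLOW(P) is not added.
PREDICT(P → '/' P C) = { '/' }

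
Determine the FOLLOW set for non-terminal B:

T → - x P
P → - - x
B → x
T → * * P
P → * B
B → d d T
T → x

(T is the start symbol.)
{ $ }

To compute FOLLOW(B), find every occurrence of B on a right-hand side N → α B β: add FIRST(β) \ {ε}, and if β is empty or nullable also add FOLLOW(N). Iterate to a fixed point.

In P → * B: B is at the end, add FOLLOW(P)

The FOLLOW sets referred to above (computed the same way, to a fixed point):
  FOLLOW(P) = { $ }

Taking the union: FOLLOW(B) = { $ }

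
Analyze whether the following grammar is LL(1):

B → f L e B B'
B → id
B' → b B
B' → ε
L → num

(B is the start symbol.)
A grammar is LL(1) if for each non-terminal N with multiple productions, the predict sets of those productions are pairwise disjoint, where PREDICT(N → α) = (FIRST(α) \ {ε}) ∪ (FOLLOW(N) if α ⇒* ε).

Relevant sets:
  FOLLOW(B') = { $, 'b' }

For B:
  PREDICT(B → f L e B B') = { 'f' }
  PREDICT(B → id) = { 'id' }
For B':
  PREDICT(B' → b B) = { 'b' }
  PREDICT(B' → ε) = { $, 'b' }
L has a single production, so nothing to check there.

Conflict found: Predict set conflict for B': { 'b' }
The grammar is NOT LL(1).

Answer: No. Predict set conflict for B': { 'b' }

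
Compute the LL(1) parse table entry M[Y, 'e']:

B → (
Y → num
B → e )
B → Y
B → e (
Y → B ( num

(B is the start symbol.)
Y → B ( num

To find M[Y, 'e'], we find productions for Y where 'e' is in the predict set (PREDICT(N → α) = (FIRST(α) \ {ε}) ∪ (FOLLOW(N) if α ⇒* ε)).

Relevant sets:
  FIRST(B) = { '(', 'e', 'num' }

Y → num: PREDICT = { 'num' }
Y → B ( num: PREDICT = { '(', 'e', 'num' }
  'e' is in predict set, so this production goes in M[Y, 'e']

M[Y, 'e'] = Y → B ( num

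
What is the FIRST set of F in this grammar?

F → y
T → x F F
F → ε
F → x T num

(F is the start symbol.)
{ 'x', 'y', ε }

To compute FIRST(F), examine every production with F on the left-hand side, reading each right-hand side left to right until a non-nullable symbol is reached.

From F → y:
  - y is a terminal: add 'y' and stop
From F → ε:
  - ε-production, so ε ∈ FIRST(F)
From F → x T num:
  - x is a terminal: add 'x' and stop

Collecting: FIRST(F) = { 'x', 'y', ε }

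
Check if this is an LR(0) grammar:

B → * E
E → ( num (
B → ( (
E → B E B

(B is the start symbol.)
Yes, the grammar is LR(0)

Augment with B' → B and build the canonical LR(0) collection (I0 = CLOSURE({[B' → . B]}), then GOTO on every symbol after a dot until no new states appear). It has 12 states:
  I0: { [B → . ( (], [B → . * E], [B' → . B] }  — shift
  I1: { [B → ( . (] }  — shift
  I2: { [B → * . E], [B → . ( (], [B → . * E], [E → . ( num (], [E → . B E B] }  — shift
  I3: { [B' → B .] }  — accept
  I4: { [B → ( . (], [E → ( . num (] }  — shift
  I5: { [B → . ( (], [B → . * E], [E → . ( num (], [E → . B E B], [E → B . E B] }  — shift
  I6: { [B → * E .] }  — reduce
  I7: { [B → . ( (], [B → . * E], [E → B E . B] }  — shift
  I8: { [E → B E B .] }  — reduce
  I9: { [B → ( ( .] }  — reduce
  I10: { [E → ( num . (] }  — shift
  I11: { [E → ( num ( .] }  — reduce

Every state is either a pure shift/goto state or contains exactly one complete item and nothing to shift — no conflicts. The grammar is LR(0).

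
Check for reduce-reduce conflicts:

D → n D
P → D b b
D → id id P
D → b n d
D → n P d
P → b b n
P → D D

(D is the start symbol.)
No reduce-reduce conflicts

Augment with D' → D and build the canonical LR(0) collection (I0 = CLOSURE({[D' → . D]}), then GOTO on every symbol after a dot until no new states appear). It has 19 states:
  I0: { [D → . b n d], [D → . id id P], [D → . n D], [D → . n P d], [D' → . D] }  — shift
  I1: { [D' → D .] }  — accept
  I2: { [D → b . n d] }  — shift
  I3: { [D → id . id P] }  — shift
  I4: { [D → . b n d], [D → . id id P], [D → . n D], [D → . n P d], [D → n . D], [D → n . P d], [P → . D D], [P → . D b b], [P → . b b n] }  — shift
  I5: { [D → . b n d], [D → . id id P], [D → . n D], [D → . n P d], [D → n D .], [P → D . D], [P → D . b b] }  — shift, reduce
  I6: { [D → n P . d] }  — shift
  I7: { [D → b . n d], [P → b . b n] }  — shift
  I8: { [P → b b . n] }  — shift
  I9: { [D → b n . d] }  — shift
  I10: { [D → b n d .] }  — reduce
  I11: { [P → b b n .] }  — reduce
  I12: { [D → n P d .] }  — reduce
  I13: { [P → D D .] }  — reduce
  I14: { [D → b . n d], [P → D b . b] }  — shift
  I15: { [P → D b b .] }  — reduce
  I16: { [D → . b n d], [D → . id id P], [D → . n D], [D → . n P d], [D → id id . P], [P → . D D], [P → . D b b], [P → . b b n] }  — shift
  I17: { [D → . b n d], [D → . id id P], [D → . n D], [D → . n P d], [P → D . D], [P → D . b b] }  — shift
  I18: { [D → id id P .] }  — reduce

No state contains more than one complete item.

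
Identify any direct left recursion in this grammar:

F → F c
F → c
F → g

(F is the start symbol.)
Yes, F is left-recursive

Direct left recursion occurs when N → N α for some non-terminal N (the right-hand side begins with the left-hand side itself).

F → F c: LEFT RECURSIVE (starts with F)
F → c: starts with c
F → g: starts with g

The grammar has direct left recursion on: F.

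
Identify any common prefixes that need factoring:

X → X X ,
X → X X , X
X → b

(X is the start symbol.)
Yes, X has productions with common prefix 'X X ,'

Left-factoring is needed when two productions for the same non-terminal
share a common prefix on the right-hand side.

Productions for X:
  X → X X ,
  X → X X , X
  X → b

Found common prefix 'X X ,' in productions for X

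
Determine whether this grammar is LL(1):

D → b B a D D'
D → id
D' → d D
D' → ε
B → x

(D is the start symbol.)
No. Predict set conflict for D': { 'd' }

Relevant sets:
  FOLLOW(D') = { $, 'd' }

For D:
  PREDICT(D → b B a D D') = { 'b' }
  PREDICT(D → id) = { 'id' }
For D':
  PREDICT(D' → d D) = { 'd' }
  PREDICT(D' → ε) = { $, 'd' }
B has a single production, so nothing to check there.

Conflict found: Predict set conflict for D': { 'd' }
The grammar is NOT LL(1).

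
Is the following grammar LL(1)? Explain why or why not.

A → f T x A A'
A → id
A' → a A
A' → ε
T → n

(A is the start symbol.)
No. Predict set conflict for A': { 'a' }

A grammar is LL(1) if for each non-terminal N with multiple productions, the predict sets of those productions are pairwise disjoint, where PREDICT(N → α) = (FIRST(α) \ {ε}) ∪ (FOLLOW(N) if α ⇒* ε).

Relevant sets:
  FOLLOW(A') = { $, 'a' }

For A:
  PREDICT(A → f T x A A') = { 'f' }
  PREDICT(A → id) = { 'id' }
For A':
  PREDICT(A' → a A) = { 'a' }
  PREDICT(A' → ε) = { $, 'a' }
T has a single production, so nothing to check there.

Conflict found: Predict set conflict for A': { 'a' }
The grammar is NOT LL(1).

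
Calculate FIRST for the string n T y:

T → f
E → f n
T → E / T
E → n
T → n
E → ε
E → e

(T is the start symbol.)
To compute FIRST(n T y), process the symbols left to right:
Symbol n is a terminal. Add 'n' and stop.
FIRST(n T y) = { 'n' }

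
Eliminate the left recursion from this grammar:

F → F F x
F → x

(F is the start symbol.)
F is directly left-recursive. The standard transformation for
  A → A α₁ | ... | A α_m | β₁ | ... | β_n
is
  A  → β₁ A' | ... | β_n A'
  A' → α₁ A' | ... | α_m A' | ε

F → x becomes F → x F'
F → F F x becomes F' → F x F'
Add F' → ε

Resulting grammar:
F → x F'
F' → F x F'
F' → ε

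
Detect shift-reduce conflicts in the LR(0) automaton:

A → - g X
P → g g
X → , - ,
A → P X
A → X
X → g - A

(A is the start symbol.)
No shift-reduce conflicts

A shift-reduce conflict occurs when an LR(0) state has both:
  - a complete (reduce) item [A → α .] (dot at the end), and
  - a shift item [B → β . c γ] (dot before a terminal).

Augment with A' → A and build the canonical LR(0) collection (I0 = CLOSURE({[A' → . A]}), then GOTO on every symbol after a dot until no new states appear). It has 16 states:
  I0: { [A → . - g X], [A → . P X], [A → . X], [A' → . A], [P → . g g], [X → . , - ,], [X → . g - A] }  — shift
  I1: { [X → , . - ,] }  — shift
  I2: { [A → - . g X] }  — shift
  I3: { [A' → A .] }  — accept
  I4: { [A → P . X], [X → . , - ,], [X → . g - A] }  — shift
  I5: { [A → X .] }  — reduce
  I6: { [P → g . g], [X → g . - A] }  — shift
  I7: { [A → . - g X], [A → . P X], [A → . X], [P → . g g], [X → . , - ,], [X → . g - A], [X → g - . A] }  — shift
  I8: { [P → g g .] }  — reduce
  I9: { [X → g - A .] }  — reduce
  I10: { [A → P X .] }  — reduce
  I11: { [X → g . - A] }  — shift
  I12: { [A → - g . X], [X → . , - ,], [X → . g - A] }  — shift
  I13: { [A → - g X .] }  — reduce
  I14: { [X → , - . ,] }  — shift
  I15: { [X → , - , .] }  — reduce

No state contains both a complete item and a shift item.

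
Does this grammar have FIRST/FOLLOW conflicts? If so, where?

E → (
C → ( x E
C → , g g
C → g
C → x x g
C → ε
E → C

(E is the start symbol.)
Nullable non-terminals: C, E.
FIRST sets used below: FIRST(C) = { '(', ',', 'g', 'x', ε }

C: nullable alternative(s) C → ε; FOLLOW(C) = { $ }
  C → ( x E: FIRST \ {ε} = { '(' } — disjoint from FOLLOW(C)
  C → , g g: FIRST \ {ε} = { ',' } — disjoint from FOLLOW(C)
  C → g: FIRST \ {ε} = { 'g' } — disjoint from FOLLOW(C)
  C → x x g: FIRST \ {ε} = { 'x' } — disjoint from FOLLOW(C)
  C → ε: FIRST \ {ε} = { } — this is the only nullable alternative, skip

E: nullable alternative(s) E → C; FOLLOW(E) = { $ }
  E → (: FIRST \ {ε} = { '(' } — disjoint from FOLLOW(E)
  E → C: FIRST \ {ε} = { '(', ',', 'g', 'x' } — this is the only nullable alternative, skip

No FIRST/FOLLOW conflicts found.

Answer: No FIRST/FOLLOW conflicts.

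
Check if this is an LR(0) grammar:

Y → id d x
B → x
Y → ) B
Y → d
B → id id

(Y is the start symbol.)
Augment with Y' → Y and build the canonical LR(0) collection (I0 = CLOSURE({[Y' → . Y]}), then GOTO on every symbol after a dot until no new states appear). It has 11 states:
  I0: { [Y → . ) B], [Y → . d], [Y → . id d x], [Y' → . Y] }  — shift
  I1: { [B → . id id], [B → . x], [Y → ) . B] }  — shift
  I2: { [Y' → Y .] }  — accept
  I3: { [Y → d .] }  — reduce
  I4: { [Y → id . d x] }  — shift
  I5: { [Y → id d . x] }  — shift
  I6: { [Y → id d x .] }  — reduce
  I7: { [Y → ) B .] }  — reduce
  I8: { [B → id . id] }  — shift
  I9: { [B → x .] }  — reduce
  I10: { [B → id id .] }  — reduce

Every state is either a pure shift/goto state or contains exactly one complete item and nothing to shift — no conflicts. The grammar is LR(0).

Answer: Yes, the grammar is LR(0)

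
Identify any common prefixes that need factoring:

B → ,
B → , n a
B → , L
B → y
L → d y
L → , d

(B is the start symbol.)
Yes, B has productions with common prefix ','

Left-factoring is needed when two productions for the same non-terminal
share a common prefix on the right-hand side.

Productions for B:
  B → ,
  B → , n a
  B → , L
  B → y
Productions for L:
  L → d y
  L → , d

Found common prefix ',' in productions for B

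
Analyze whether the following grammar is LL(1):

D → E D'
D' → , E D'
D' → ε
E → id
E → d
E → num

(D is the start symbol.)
Relevant sets:
  FOLLOW(D') = { $ }

For D':
  PREDICT(D' → ',' E D') = { ',' }
  PREDICT(D' → ε) = { $ }
For E:
  PREDICT(E → id) = { 'id' }
  PREDICT(E → d) = { 'd' }
  PREDICT(E → num) = { 'num' }
D has a single production, so nothing to check there.

All predict sets are disjoint. The grammar IS LL(1).

Answer: Yes, the grammar is LL(1).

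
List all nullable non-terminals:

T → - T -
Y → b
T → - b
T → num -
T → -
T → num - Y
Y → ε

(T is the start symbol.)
{ 'Y' }

A non-terminal is nullable if it can derive ε (the empty string): either it has an ε-production, or it has a production whose right-hand side consists entirely of nullable non-terminals.

ε-productions: Y → ε
So Y is immediately nullable.
No further non-terminal can be added: every production for the remaining non-terminals contains a terminal or a non-nullable non-terminal.
Nullable = { 'Y' }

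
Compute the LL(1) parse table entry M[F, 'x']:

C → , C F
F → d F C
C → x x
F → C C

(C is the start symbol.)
F → C C

To find M[F, 'x'], we find productions for F where 'x' is in the predict set (PREDICT(N → α) = (FIRST(α) \ {ε}) ∪ (FOLLOW(N) if α ⇒* ε)).

Relevant sets:
  FIRST(C) = { ',', 'x' }

F → d F C: PREDICT = { 'd' }
F → C C: PREDICT = { ',', 'x' }
  'x' is in predict set, so this production goes in M[F, 'x']

M[F, 'x'] = F → C C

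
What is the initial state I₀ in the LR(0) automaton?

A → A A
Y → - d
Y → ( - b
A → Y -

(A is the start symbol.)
{ [A → . A A], [A → . Y -], [A' → . A], [Y → . ( - b], [Y → . - d] }

First, augment the grammar with A' → A
I₀ = CLOSURE({ [A' → . A] }):
  [A' → . A] has the dot before A: add [A → . A A], [A → . Y -]
  [A → . Y -] has the dot before Y: add [Y → . - d], [Y → . ( - b]
No further items can be added.

I₀ = { [A → . A A], [A → . Y -], [A' → . A], [Y → . ( - b], [Y → . - d] }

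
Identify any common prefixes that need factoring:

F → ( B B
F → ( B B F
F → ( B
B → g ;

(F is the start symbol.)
Left-factoring is needed when two productions for the same non-terminal
share a common prefix on the right-hand side.

Productions for F:
  F → ( B B
  F → ( B B F
  F → ( B

Found common prefix '( B' in productions for F

Answer: Yes, F has productions with common prefix '( B'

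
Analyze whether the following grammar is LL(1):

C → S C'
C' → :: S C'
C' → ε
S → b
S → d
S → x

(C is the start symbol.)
Yes, the grammar is LL(1).

A grammar is LL(1) if for each non-terminal N with multiple productions, the predict sets of those productions are pairwise disjoint, where PREDICT(N → α) = (FIRST(α) \ {ε}) ∪ (FOLLOW(N) if α ⇒* ε).

Relevant sets:
  FOLLOW(C') = { $ }

For C':
  PREDICT(C' → :: S C') = { '::' }
  PREDICT(C' → ε) = { $ }
For S:
  PREDICT(S → b) = { 'b' }
  PREDICT(S → d) = { 'd' }
  PREDICT(S → x) = { 'x' }
C has a single production, so nothing to check there.

All predict sets are disjoint. The grammar IS LL(1).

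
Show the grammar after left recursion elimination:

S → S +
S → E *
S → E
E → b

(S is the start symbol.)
S is directly left-recursive. The standard transformation for
  A → A α₁ | ... | A α_m | β₁ | ... | β_n
is
  A  → β₁ A' | ... | β_n A'
  A' → α₁ A' | ... | α_m A' | ε

S → E * becomes S → E * S'
S → E becomes S → E S'
S → S + becomes S' → + S'
Add S' → ε

Productions for other non-terminals are unchanged:
  E → b

Resulting grammar:
S → E * S'
S → E S'
S' → + S'
S' → ε
E → b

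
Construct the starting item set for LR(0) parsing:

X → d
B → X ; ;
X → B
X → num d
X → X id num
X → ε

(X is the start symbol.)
First, augment the grammar with X' → X
I₀ = CLOSURE({ [X' → . X] }):
  [X' → . X] has the dot before X: add [X → . d], [X → . B], [X → . num d], [X → . X id num], [X → .]
  [X → . B] has the dot before B: add [B → . X ; ;]
No further items can be added.

I₀ = { [B → . X ; ;], [X → . B], [X → . X id num], [X → . d], [X → . num d], [X → .], [X' → . X] }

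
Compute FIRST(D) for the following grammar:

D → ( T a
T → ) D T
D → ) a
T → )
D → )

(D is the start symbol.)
To compute FIRST(D), examine every production with D on the left-hand side, reading each right-hand side left to right until a non-nullable symbol is reached.

From D → ( T a:
  - '(' is a terminal: add '(' and stop
From D → ) a:
  - ')' is a terminal: add ')' and stop
From D → ):
  - ')' is a terminal: add ')' and stop

Collecting: FIRST(D) = { '(', ')' }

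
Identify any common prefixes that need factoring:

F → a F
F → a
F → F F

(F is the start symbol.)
Yes, F has productions with common prefix 'a'

Left-factoring is needed when two productions for the same non-terminal
share a common prefix on the right-hand side.

Productions for F:
  F → a F
  F → a
  F → F F

Found common prefix 'a' in productions for F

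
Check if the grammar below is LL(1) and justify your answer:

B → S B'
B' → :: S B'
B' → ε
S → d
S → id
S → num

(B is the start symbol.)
A grammar is LL(1) if for each non-terminal N with multiple productions, the predict sets of those productions are pairwise disjoint, where PREDICT(N → α) = (FIRST(α) \ {ε}) ∪ (FOLLOW(N) if α ⇒* ε).

Relevant sets:
  FOLLOW(B') = { $ }

For B':
  PREDICT(B' → :: S B') = { '::' }
  PREDICT(B' → ε) = { $ }
For S:
  PREDICT(S → d) = { 'd' }
  PREDICT(S → id) = { 'id' }
  PREDICT(S → num) = { 'num' }
B has a single production, so nothing to check there.

All predict sets are disjoint. The grammar IS LL(1).

Answer: Yes, the grammar is LL(1).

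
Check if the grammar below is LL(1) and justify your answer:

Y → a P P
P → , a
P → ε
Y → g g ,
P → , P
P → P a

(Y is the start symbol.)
No. Predict set conflict for P: { ',' }

A grammar is LL(1) if for each non-terminal N with multiple productions, the predict sets of those productions are pairwise disjoint, where PREDICT(N → α) = (FIRST(α) \ {ε}) ∪ (FOLLOW(N) if α ⇒* ε).

Relevant sets:
  FIRST(P) = { ',', 'a', ε }
  FOLLOW(P) = { $, ',', 'a' }

For Y:
  PREDICT(Y → a P P) = { 'a' }
  PREDICT(Y → g g ',') = { 'g' }
For P:
  PREDICT(P → ',' a) = { ',' }
  PREDICT(P → ε) = { $, ',', 'a' }
  PREDICT(P → ',' P) = { ',' }
  PREDICT(P → P a) = { ',', 'a' }

Conflict found: Predict set conflict for P: { ',' }
The grammar is NOT LL(1).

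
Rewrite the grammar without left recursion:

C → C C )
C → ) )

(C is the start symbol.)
C → ) ) C'
C' → C ) C'
C' → ε

C is directly left-recursive. The standard transformation for
  A → A α₁ | ... | A α_m | β₁ | ... | β_n
is
  A  → β₁ A' | ... | β_n A'
  A' → α₁ A' | ... | α_m A' | ε

C → ) ) becomes C → ) ) C'
C → C C ) becomes C' → C ) C'
Add C' → ε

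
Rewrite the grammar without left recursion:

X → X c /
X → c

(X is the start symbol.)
X → c X'
X' → c / X'
X' → ε

X is directly left-recursive. The standard transformation for
  A → A α₁ | ... | A α_m | β₁ | ... | β_n
is
  A  → β₁ A' | ... | β_n A'
  A' → α₁ A' | ... | α_m A' | ε

X → c becomes X → c X'
X → X c / becomes X' → c / X'
Add X' → ε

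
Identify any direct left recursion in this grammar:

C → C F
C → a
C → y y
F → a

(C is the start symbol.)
Yes, C is left-recursive

C → C F: LEFT RECURSIVE (starts with C)
C → a: starts with a
C → y y: starts with y
F → a: starts with a

The grammar has direct left recursion on: C.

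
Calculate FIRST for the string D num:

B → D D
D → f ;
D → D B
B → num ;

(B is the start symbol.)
FIRST sets of the non-terminals involved (from the grammar, by fixed-point iteration):
  FIRST(D) = { 'f' }

To compute FIRST(D num), process the symbols left to right:
Symbol D is a non-terminal. Add FIRST(D) \ {ε} = { 'f' }
D is not nullable (ε ∉ FIRST(D)), so stop here.
FIRST(D num) = { 'f' }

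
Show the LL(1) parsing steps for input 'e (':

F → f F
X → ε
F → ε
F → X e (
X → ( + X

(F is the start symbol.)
Stack is shown with the top on the left.

Stack    Input  Action
----------------------
F $      e ( $  output F → X e (
X e ( $  e ( $  output X → ε
e ( $    e ( $  match 'e'
( $      ( $    match '('
$        $      accept

The string is accepted.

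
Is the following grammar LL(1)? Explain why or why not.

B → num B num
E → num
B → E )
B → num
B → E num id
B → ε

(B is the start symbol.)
Relevant sets:
  FIRST(E) = { 'num' }
  FOLLOW(B) = { $, 'num' }

For B:
  PREDICT(B → num B num) = { 'num' }
  PREDICT(B → E ')') = { 'num' }
  PREDICT(B → num) = { 'num' }
  PREDICT(B → E num id) = { 'num' }
  PREDICT(B → ε) = { $, 'num' }
E has a single production, so nothing to check there.

Conflict found: Predict set conflict for B: { 'num' }
The grammar is NOT LL(1).

Answer: No. Predict set conflict for B: { 'num' }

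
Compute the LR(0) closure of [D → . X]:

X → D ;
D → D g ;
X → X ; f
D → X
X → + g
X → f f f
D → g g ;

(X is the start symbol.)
To compute CLOSURE, for each item [A → α.Bβ] where B is a non-terminal, add [B → .γ] for all productions B → γ; repeat for the newly added items until nothing changes.

Start with: [D → . X]
  [D → . X] has the dot before X: add [X → . D ;], [X → . X ; f], [X → . + g], [X → . f f f]
  [X → . D ;] has the dot before D: add [D → . D g ;], [D → . g g ;]
No further items can be added.

CLOSURE = { [D → . D g ;], [D → . X], [D → . g g ;], [X → . + g], [X → . D ;], [X → . X ; f], [X → . f f f] }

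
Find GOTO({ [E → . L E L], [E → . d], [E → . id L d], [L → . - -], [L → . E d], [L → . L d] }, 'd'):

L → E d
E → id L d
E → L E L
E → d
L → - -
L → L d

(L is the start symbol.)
GOTO(I, 'd') = CLOSURE({ [A → αX.β] : [A → α.Xβ] ∈ I, X = 'd' })

Items with dot before 'd', with the dot advanced:
  [E → . d] → [E → d .]
Closure adds nothing (no advanced item has the dot before a non-terminal).

GOTO = { [E → d .] }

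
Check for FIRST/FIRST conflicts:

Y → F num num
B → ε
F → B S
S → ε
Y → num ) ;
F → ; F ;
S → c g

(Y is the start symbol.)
Yes. Y → F num num / Y → num ')' ';' on { 'num' }

FIRST sets of the non-terminals at (or reachable through a nullable prefix from) the front of some alternative:
  FIRST(F) = { ';', 'c', ε }
  FIRST(B) = { ε }
  FIRST(S) = { 'c', ε }

Productions for Y:
  Y → F num num: FIRST = { ';', 'c', 'num' }
  Y → num ) ;: FIRST = { 'num' }
Productions for F:
  F → B S: FIRST = { 'c', ε }
  F → ; F ;: FIRST = { ';' }
Productions for S:
  S → ε: FIRST = { ε }
  S → c g: FIRST = { 'c' }
B has only one production, so no FIRST/FIRST conflict is possible there.

Conflict for Y: Y → F num num and Y → num ) ;
  Overlap: { 'num' }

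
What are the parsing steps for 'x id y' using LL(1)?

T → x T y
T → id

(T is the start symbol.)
Stack is shown with the top on the left.

Stack    Input     Action
-------------------------
T $      x id y $  output T → x T y
x T y $  x id y $  match 'x'
T y $    id y $    output T → id
id y $   id y $    match 'id'
y $      y $       match 'y'
$        $         accept

The string is accepted.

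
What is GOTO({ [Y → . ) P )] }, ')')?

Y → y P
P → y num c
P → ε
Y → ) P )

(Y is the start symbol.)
{ [P → . y num c], [P → .], [Y → ) . P )] }

GOTO(I, ')') = CLOSURE({ [A → αX.β] : [A → α.Xβ] ∈ I, X = ')' })

Items with dot before ')', with the dot advanced:
  [Y → . ) P )] → [Y → ) . P )]
Closure of the advanced items:
  [Y → ) . P )] has the dot before P: add [P → . y num c], [P → .]

GOTO = { [P → . y num c], [P → .], [Y → ) . P )] }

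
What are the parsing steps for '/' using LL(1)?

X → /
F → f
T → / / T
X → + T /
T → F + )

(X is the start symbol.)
LL(1) parsing maintains a stack (initially the start symbol over $) and the input. At each step: if the stack top is a terminal, match it against the current input token; if it is a non-terminal N, replace it with the RHS of M[N, lookahead] (the unique production whose predict set contains the lookahead).

Stack is shown with the top on the left.

Stack  Input  Action
--------------------
X $    / $    output X → /
/ $    / $    match '/'
$      $      accept

The string is accepted.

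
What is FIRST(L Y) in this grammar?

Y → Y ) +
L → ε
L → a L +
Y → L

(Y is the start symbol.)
FIRST sets of the non-terminals involved (from the grammar, by fixed-point iteration):
  FIRST(L) = { 'a', ε }
  FIRST(Y) = { ')', 'a', ε }

To compute FIRST(L Y), process the symbols left to right:
Symbol L is a non-terminal. Add FIRST(L) \ {ε} = { 'a' }
L is nullable (ε ∈ FIRST(L)), continue to the next symbol.
Symbol Y is a non-terminal. Add FIRST(Y) \ {ε} = { ')', 'a' }
Y is nullable (ε ∈ FIRST(Y)), continue to the next symbol.
All symbols are nullable, so ε is in the result.
FIRST(L Y) = { ')', 'a', ε }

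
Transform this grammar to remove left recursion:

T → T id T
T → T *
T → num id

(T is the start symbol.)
T is directly left-recursive. The standard transformation for
  A → A α₁ | ... | A α_m | β₁ | ... | β_n
is
  A  → β₁ A' | ... | β_n A'
  A' → α₁ A' | ... | α_m A' | ε

T → num id becomes T → num id T'
T → T id T becomes T' → id T T'
T → T * becomes T' → * T'
Add T' → ε

Resulting grammar:
T → num id T'
T' → id T T'
T' → * T'
T' → ε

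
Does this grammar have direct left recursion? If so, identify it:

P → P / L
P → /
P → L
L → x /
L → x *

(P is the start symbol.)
Direct left recursion occurs when N → N α for some non-terminal N (the right-hand side begins with the left-hand side itself).

P → P / L: LEFT RECURSIVE (starts with P)
P → /: starts with '/'
P → L: starts with L
L → x /: starts with x
L → x *: starts with x

The grammar has direct left recursion on: P.

Answer: Yes, P is left-recursive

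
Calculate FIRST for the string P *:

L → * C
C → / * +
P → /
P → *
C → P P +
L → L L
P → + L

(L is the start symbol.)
{ '*', '+', '/' }

FIRST sets of the non-terminals involved (from the grammar, by fixed-point iteration):
  FIRST(P) = { '*', '+', '/' }

To compute FIRST(P *), process the symbols left to right:
Symbol P is a non-terminal. Add FIRST(P) \ {ε} = { '*', '+', '/' }
P is not nullable (ε ∉ FIRST(P)), so stop here.
FIRST(P *) = { '*', '+', '/' }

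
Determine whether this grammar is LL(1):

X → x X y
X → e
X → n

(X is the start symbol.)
Yes, the grammar is LL(1).

A grammar is LL(1) if for each non-terminal N with multiple productions, the predict sets of those productions are pairwise disjoint, where PREDICT(N → α) = (FIRST(α) \ {ε}) ∪ (FOLLOW(N) if α ⇒* ε).

For X:
  PREDICT(X → x X y) = { 'x' }
  PREDICT(X → e) = { 'e' }
  PREDICT(X → n) = { 'n' }

All predict sets are disjoint. The grammar IS LL(1).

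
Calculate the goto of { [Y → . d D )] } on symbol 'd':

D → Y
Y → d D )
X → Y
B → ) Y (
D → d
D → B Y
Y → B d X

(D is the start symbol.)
{ [B → . ) Y (], [D → . B Y], [D → . Y], [D → . d], [Y → . B d X], [Y → . d D )], [Y → d . D )] }

GOTO(I, 'd') = CLOSURE({ [A → αX.β] : [A → α.Xβ] ∈ I, X = 'd' })

Items with dot before 'd', with the dot advanced:
  [Y → . d D )] → [Y → d . D )]
Closure of the advanced items:
  [Y → d . D )] has the dot before D: add [D → . Y], [D → . d], [D → . B Y]
  [D → . Y] has the dot before Y: add [Y → . d D )], [Y → . B d X]
  [D → . B Y] has the dot before B: add [B → . ) Y (]

GOTO = { [B → . ) Y (], [D → . B Y], [D → . Y], [D → . d], [Y → . B d X], [Y → . d D )], [Y → d . D )] }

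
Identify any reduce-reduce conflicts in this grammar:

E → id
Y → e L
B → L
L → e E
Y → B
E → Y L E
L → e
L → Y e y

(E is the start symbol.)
Augment with E' → E and build the canonical LR(0) collection (I0 = CLOSURE({[E' → . E]}), then GOTO on every symbol after a dot until no new states appear). It has 15 states:
  I0: { [B → . L], [E → . Y L E], [E → . id], [E' → . E], [L → . Y e y], [L → . e E], [L → . e], [Y → . B], [Y → . e L] }  — shift
  I1: { [Y → B .] }  — reduce
  I2: { [E' → E .] }  — accept
  I3: { [B → L .] }  — reduce
  I4: { [B → . L], [E → Y . L E], [L → . Y e y], [L → . e E], [L → . e], [L → Y . e y], [Y → . B], [Y → . e L] }  — shift
  I5: { [B → . L], [E → . Y L E], [E → . id], [L → . Y e y], [L → . e E], [L → . e], [L → e . E], [L → e .], [Y → . B], [Y → . e L], [Y → e . L] }  — shift, reduce
  I6: { [E → id .] }  — reduce
  I7: { [L → e E .] }  — reduce
  I8: { [B → L .], [Y → e L .] }  — 2 reduces
  I9: { [B → . L], [B → L .], [E → . Y L E], [E → . id], [E → Y L . E], [L → . Y e y], [L → . e E], [L → . e], [Y → . B], [Y → . e L] }  — shift, reduce
  I10: { [L → Y . e y] }  — shift
  I11: { [B → . L], [E → . Y L E], [E → . id], [L → . Y e y], [L → . e E], [L → . e], [L → Y e . y], [L → e . E], [L → e .], [Y → . B], [Y → . e L], [Y → e . L] }  — shift, reduce
  I12: { [L → Y e y .] }  — reduce
  I13: { [L → Y e . y] }  — shift
  I14: { [E → Y L E .] }  — reduce

I8 contains complete items [B → L .], [Y → e L .] — reduce-reduce conflict.

Answer: Yes — I8: [B → L .] vs [Y → e L .]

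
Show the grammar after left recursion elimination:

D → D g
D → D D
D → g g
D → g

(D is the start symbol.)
D → g g D'
D → g D'
D' → g D'
D' → D D'
D' → ε

D is directly left-recursive. The standard transformation for
  A → A α₁ | ... | A α_m | β₁ | ... | β_n
is
  A  → β₁ A' | ... | β_n A'
  A' → α₁ A' | ... | α_m A' | ε

D → g g becomes D → g g D'
D → g becomes D → g D'
D → D g becomes D' → g D'
D → D D becomes D' → D D'
Add D' → ε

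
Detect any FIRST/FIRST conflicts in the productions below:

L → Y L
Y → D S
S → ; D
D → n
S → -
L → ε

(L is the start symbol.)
FIRST sets of the non-terminals at (or reachable through a nullable prefix from) the front of some alternative:
  FIRST(Y) = { 'n' }

Productions for L:
  L → Y L: FIRST = { 'n' }
  L → ε: FIRST = { ε }
Productions for S:
  S → ; D: FIRST = { ';' }
  S → -: FIRST = { '-' }
Y, D have only one production, so no FIRST/FIRST conflict is possible there.

All alternatives of each non-terminal have pairwise disjoint FIRST sets.

Answer: No FIRST/FIRST conflicts.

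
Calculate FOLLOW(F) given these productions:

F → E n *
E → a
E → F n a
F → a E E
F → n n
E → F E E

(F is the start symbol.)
{ $, 'a', 'n' }

To compute FOLLOW(F), find every occurrence of F on a right-hand side N → α F β: add FIRST(β) \ {ε}, and if β is empty or nullable also add FOLLOW(N). Iterate to a fixed point.

F is the start symbol, so $ ∈ FOLLOW(F).
In E → F n a: F is followed by n a, add FIRST(n a) \ {ε} = { 'n' }
In E → F E E: F is followed by E E, add FIRST(E E) \ {ε} = { 'a', 'n' }

Taking the union: FOLLOW(F) = { $, 'a', 'n' }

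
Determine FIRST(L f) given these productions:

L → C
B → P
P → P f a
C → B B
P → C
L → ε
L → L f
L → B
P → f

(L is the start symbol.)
FIRST sets of the non-terminals involved (from the grammar, by fixed-point iteration):
  FIRST(L) = { 'f', ε }

To compute FIRST(L f), process the symbols left to right:
Symbol L is a non-terminal. Add FIRST(L) \ {ε} = { 'f' }
L is nullable (ε ∈ FIRST(L)), continue to the next symbol.
Symbol f is a terminal. Add 'f' and stop.
FIRST(L f) = { 'f' }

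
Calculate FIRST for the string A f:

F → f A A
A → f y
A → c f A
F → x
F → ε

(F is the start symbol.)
FIRST sets of the non-terminals involved (from the grammar, by fixed-point iteration):
  FIRST(A) = { 'c', 'f' }

To compute FIRST(A f), process the symbols left to right:
Symbol A is a non-terminal. Add FIRST(A) \ {ε} = { 'c', 'f' }
A is not nullable (ε ∉ FIRST(A)), so stop here.
FIRST(A f) = { 'c', 'f' }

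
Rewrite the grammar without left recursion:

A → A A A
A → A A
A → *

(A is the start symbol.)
A → * A'
A' → A A A'
A' → A A'
A' → ε

A is directly left-recursive. The standard transformation for
  A → A α₁ | ... | A α_m | β₁ | ... | β_n
is
  A  → β₁ A' | ... | β_n A'
  A' → α₁ A' | ... | α_m A' | ε

A → * becomes A → * A'
A → A A A becomes A' → A A A'
A → A A becomes A' → A A'
Add A' → ε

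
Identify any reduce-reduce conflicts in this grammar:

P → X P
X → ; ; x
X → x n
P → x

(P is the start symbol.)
No reduce-reduce conflicts

A reduce-reduce conflict occurs when an LR(0) state has two complete items [A → α .] and [B → β .] — both call for a reduction, and with no lookahead the parser cannot choose between them.

Augment with P' → P and build the canonical LR(0) collection (I0 = CLOSURE({[P' → . P]}), then GOTO on every symbol after a dot until no new states appear). It has 9 states:
  I0: { [P → . X P], [P → . x], [P' → . P], [X → . ; ; x], [X → . x n] }  — shift
  I1: { [X → ; . ; x] }  — shift
  I2: { [P' → P .] }  — accept
  I3: { [P → . X P], [P → . x], [P → X . P], [X → . ; ; x], [X → . x n] }  — shift
  I4: { [P → x .], [X → x . n] }  — shift, reduce
  I5: { [X → x n .] }  — reduce
  I6: { [P → X P .] }  — reduce
  I7: { [X → ; ; . x] }  — shift
  I8: { [X → ; ; x .] }  — reduce

No state contains more than one complete item.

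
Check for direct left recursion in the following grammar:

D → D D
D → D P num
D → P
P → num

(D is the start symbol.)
Yes, D is left-recursive

D → D D: LEFT RECURSIVE (starts with D)
D → D P num: LEFT RECURSIVE (starts with D)
D → P: starts with P
P → num: starts with num

The grammar has direct left recursion on: D.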